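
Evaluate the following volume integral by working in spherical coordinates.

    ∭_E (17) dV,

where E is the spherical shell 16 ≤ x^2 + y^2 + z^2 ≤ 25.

In spherical coordinates, x = ρ sin(φ) cos(θ), y = ρ sin(φ) sin(θ), z = ρ cos(φ), and dV = ρ^2 sin(φ) dρ dφ dθ.

The integrand becomes 17, so

    ∭_E (17) dV = ∫_{0}^{2π} ∫_{0}^{π} ∫_{4}^{5} (17) · ρ^2 sin(φ) dρ dφ dθ.

Inner (ρ): 1037sin(φ)/3.
Middle (φ): 2074/3.
Outer (θ): 4148π/3.

Therefore the triple integral equals 4148π/3.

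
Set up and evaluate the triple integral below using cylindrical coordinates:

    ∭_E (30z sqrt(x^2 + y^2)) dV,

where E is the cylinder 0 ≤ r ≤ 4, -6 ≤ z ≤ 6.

In cylindrical coordinates, x = r cos(θ), y = r sin(θ), z = z, and dV = r dr dθ dz.

The integrand becomes 30r z, so

    ∭_E (30z sqrt(x^2 + y^2)) dV = ∫_{0}^{2π} ∫_{0}^{4} ∫_{-6}^{6} (30r z) · r dz dr dθ.

Inner (z): 0.
Middle (r from 0 to 4): 0.
Outer (θ): 0.

Therefore the triple integral equals 0.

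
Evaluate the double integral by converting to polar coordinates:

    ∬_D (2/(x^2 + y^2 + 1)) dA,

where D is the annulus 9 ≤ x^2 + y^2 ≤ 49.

The region D is 3 ≤ r ≤ 7, 0 ≤ θ ≤ 2π in polar coordinates, where x = r cos(θ), y = r sin(θ), and dA = r dr dθ.

Under the substitution, the integrand becomes 2/(r^2 + 1), so

    ∬_D (2/(x^2 + y^2 + 1)) dA = ∫_{0}^{2π} ∫_{3}^{7} (2/(r^2 + 1)) · r dr dθ.

Inner integral (in r): ∫_{3}^{7} (2/(r^2 + 1)) · r dr = log(5).

Outer integral (in θ): ∫_{0}^{2π} (log(5)) dθ = 2π log(5).

Therefore ∬_D (2/(x^2 + y^2 + 1)) dA = 2π log(5).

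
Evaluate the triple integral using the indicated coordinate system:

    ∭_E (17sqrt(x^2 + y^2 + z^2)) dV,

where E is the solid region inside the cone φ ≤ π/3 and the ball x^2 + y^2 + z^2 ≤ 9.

In spherical coordinates, x = ρ sin(φ) cos(θ), y = ρ sin(φ) sin(θ), z = ρ cos(φ), and dV = ρ^2 sin(φ) dρ dφ dθ.

The integrand becomes 17ρ, so

    ∭_E (17sqrt(x^2 + y^2 + z^2)) dV = ∫_{0}^{2π} ∫_{0}^{π/3} ∫_{0}^{3} (17ρ) · ρ^2 sin(φ) dρ dφ dθ.

Inner (ρ): 1377sin(φ)/4.
Middle (φ): 1377/8.
Outer (θ): 1377π/4.

Therefore the triple integral equals 1377π/4.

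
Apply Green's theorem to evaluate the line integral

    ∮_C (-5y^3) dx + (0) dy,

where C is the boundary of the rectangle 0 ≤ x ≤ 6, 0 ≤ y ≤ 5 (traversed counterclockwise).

Green's theorem converts the closed line integral into a double integral over the enclosed region D:

    ∮_C P dx + Q dy = ∬_D (∂Q/∂x - ∂P/∂y) dA.

Here P = -5y^3, Q = 0, so

    ∂Q/∂x = 0,    ∂P/∂y = -15y^2,
    ∂Q/∂x - ∂P/∂y = 15y^2.

D is the region 0 ≤ x ≤ 6, 0 ≤ y ≤ 5. Evaluating the double integral:

    ∬_D (15y^2) dA = ∫_0^{6} ∫_0^{5} (15y^2) dy dx.

Inner (y from 0 to 5): 625.
Outer (x from 0 to 6): 3750.

Therefore ∮_C P dx + Q dy = 3750.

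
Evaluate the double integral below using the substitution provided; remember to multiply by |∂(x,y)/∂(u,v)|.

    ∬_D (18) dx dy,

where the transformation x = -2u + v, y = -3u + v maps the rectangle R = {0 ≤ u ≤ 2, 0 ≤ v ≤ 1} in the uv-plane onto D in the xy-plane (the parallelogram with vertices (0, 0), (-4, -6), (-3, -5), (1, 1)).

Compute the Jacobian determinant of (x, y) with respect to (u, v):

    ∂(x,y)/∂(u,v) = | -2  1 | = (-2)(1) - (1)(-3) = 1.
                   | -3  1 |

Its absolute value is |J| = 1 (the area scaling factor).

Substituting x = -2u + v, y = -3u + v into the integrand,

    18 → 18,

so the integral becomes

    ∬_R (18) · |J| du dv = ∫_0^2 ∫_0^1 (18) dv du.

Inner (v): 18.
Outer (u): 36.

Therefore ∬_D (18) dx dy = 36.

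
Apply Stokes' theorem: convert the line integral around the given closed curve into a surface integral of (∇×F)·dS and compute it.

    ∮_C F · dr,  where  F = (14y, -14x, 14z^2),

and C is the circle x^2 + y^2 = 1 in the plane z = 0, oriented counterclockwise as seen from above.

Let S be the flat disk x^2 + y^2 ≤ 1 in the plane z = 0, with upward unit normal n̂ = ẑ. By Stokes' theorem,

    ∮_C F · dr = ∬_S (∇ × F) · n̂ dS = ∬_D (curl F)_z dA,

where D is the disk x^2 + y^2 ≤ 1.

Compute the curl of F = (14y, -14x, 14z^2):
    (∇ × F)_x = ∂F_z/∂y - ∂F_y/∂z = 0,
    (∇ × F)_y = ∂F_x/∂z - ∂F_z/∂x = 0,
    (∇ × F)_z = ∂F_y/∂x - ∂F_x/∂y = -28.

On z = 0, (curl F)_z = -28.

Convert to polar (x = r cos θ, y = r sin θ, dA = r dr dθ); the integrand becomes -28, so

    ∬_D (curl F)_z dA = ∫_0^{2π} ∫_0^{1} (-28) · r dr dθ.

Inner (r from 0 to 1): -14.
Outer (θ from 0 to 2π): -28π.

Therefore ∮_C F · dr = -28π.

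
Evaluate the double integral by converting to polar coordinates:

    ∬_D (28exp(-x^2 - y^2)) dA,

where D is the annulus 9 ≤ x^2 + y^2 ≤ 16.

The region D is 3 ≤ r ≤ 4, 0 ≤ θ ≤ 2π in polar coordinates, where x = r cos(θ), y = r sin(θ), and dA = r dr dθ.

Under the substitution, the integrand becomes 28exp(-r^2), so

    ∬_D (28exp(-x^2 - y^2)) dA = ∫_{0}^{2π} ∫_{3}^{4} (28exp(-r^2)) · r dr dθ.

Inner integral (in r): ∫_{3}^{4} (28exp(-r^2)) · r dr = -(14 - 14exp(7))exp(-16).

Outer integral (in θ): ∫_{0}^{2π} (-(14 - 14exp(7))exp(-16)) dθ = -28π (1 - exp(7))exp(-16).

Therefore ∬_D (28exp(-x^2 - y^2)) dA = -28π (1 - exp(7))exp(-16).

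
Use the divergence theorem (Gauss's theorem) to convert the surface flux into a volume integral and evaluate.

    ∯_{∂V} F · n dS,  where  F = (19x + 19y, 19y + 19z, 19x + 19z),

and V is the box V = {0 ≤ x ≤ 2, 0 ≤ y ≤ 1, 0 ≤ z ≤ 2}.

By the divergence theorem,

    ∯_{∂V} F · n dS = ∭_V (∇ · F) dV.

Compute the divergence:
    ∇ · F = ∂F_x/∂x + ∂F_y/∂y + ∂F_z/∂z = 19 + 19 + 19 = 57.

V is a rectangular box, so dV = dx dy dz with 0 ≤ x ≤ 2, 0 ≤ y ≤ 1, 0 ≤ z ≤ 2.

Integrate (57) over V as an iterated integral:

    ∭_V (∇·F) dV = ∫_0^{2} ∫_0^{1} ∫_0^{2} (57) dz dy dx.

Inner (z from 0 to 2): 114.
Middle (y from 0 to 1): 114.
Outer (x from 0 to 2): 228.

Therefore ∯_{∂V} F · n dS = 228.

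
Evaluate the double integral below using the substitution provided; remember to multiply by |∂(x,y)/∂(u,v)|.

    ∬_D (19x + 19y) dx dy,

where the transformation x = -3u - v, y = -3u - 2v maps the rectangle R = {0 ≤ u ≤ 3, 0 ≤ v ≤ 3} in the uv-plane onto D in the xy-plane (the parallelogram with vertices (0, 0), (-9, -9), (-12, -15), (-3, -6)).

Compute the Jacobian determinant of (x, y) with respect to (u, v):

    ∂(x,y)/∂(u,v) = | -3  -1 | = (-3)(-2) - (-1)(-3) = 3.
                   | -3  -2 |

Its absolute value is |J| = 3 (the area scaling factor).

Substituting x = -3u - v, y = -3u - 2v into the integrand,

    19x + 19y → -114u - 57v,

so the integral becomes

    ∬_R (-114u - 57v) · |J| du dv = ∫_0^3 ∫_0^3 (-342u - 171v) dv du.

Inner (v): -1026u - 1539/2.
Outer (u): -13851/2.

Therefore ∬_D (19x + 19y) dx dy = -13851/2.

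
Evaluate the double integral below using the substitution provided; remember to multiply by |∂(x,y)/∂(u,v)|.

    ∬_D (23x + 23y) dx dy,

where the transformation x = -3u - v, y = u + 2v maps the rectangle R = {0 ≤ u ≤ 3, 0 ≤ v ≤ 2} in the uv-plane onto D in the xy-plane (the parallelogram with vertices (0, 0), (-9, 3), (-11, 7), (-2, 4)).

Compute the Jacobian determinant of (x, y) with respect to (u, v):

    ∂(x,y)/∂(u,v) = | -3  -1 | = (-3)(2) - (-1)(1) = -5.
                   | 1  2 |

Its absolute value is |J| = 5 (the area scaling factor).

Substituting x = -3u - v, y = u + 2v into the integrand,

    23x + 23y → -46u + 23v,

so the integral becomes

    ∬_R (-46u + 23v) · |J| du dv = ∫_0^3 ∫_0^2 (-230u + 115v) dv du.

Inner (v): 230 - 460u.
Outer (u): -1380.

Therefore ∬_D (23x + 23y) dx dy = -1380.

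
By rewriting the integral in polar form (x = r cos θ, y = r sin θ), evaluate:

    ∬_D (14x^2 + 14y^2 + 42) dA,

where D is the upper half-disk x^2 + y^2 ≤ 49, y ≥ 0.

The region D is 0 ≤ r ≤ 7, 0 ≤ θ ≤ π in polar coordinates, where x = r cos(θ), y = r sin(θ), and dA = r dr dθ.

Under the substitution, the integrand becomes 14r^2 + 42, so

    ∬_D (14x^2 + 14y^2 + 42) dA = ∫_{0}^{π} ∫_{0}^{7} (14r^2 + 42) · r dr dθ.

Inner integral (in r): ∫_{0}^{7} (14r^2 + 42) · r dr = 18865/2.

Outer integral (in θ): ∫_{0}^{π} (18865/2) dθ = 18865π/2.

Therefore ∬_D (14x^2 + 14y^2 + 42) dA = 18865π/2.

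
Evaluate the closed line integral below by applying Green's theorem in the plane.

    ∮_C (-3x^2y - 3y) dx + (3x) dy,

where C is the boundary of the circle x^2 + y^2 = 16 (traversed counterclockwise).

Green's theorem converts the closed line integral into a double integral over the enclosed region D:

    ∮_C P dx + Q dy = ∬_D (∂Q/∂x - ∂P/∂y) dA.

Here P = -3x^2y - 3y, Q = 3x, so

    ∂Q/∂x = 3,    ∂P/∂y = -3x^2 - 3,
    ∂Q/∂x - ∂P/∂y = 3x^2 + 6.

D is the region x^2 + y^2 ≤ 16. Evaluating the double integral:

In polar coordinates (x = r cos θ, y = r sin θ, dA = r dr dθ) the integrand becomes 3r^2cos(θ)^2 + 6, so

    ∬_D (3x^2 + 6) dA = ∫_0^{2π} ∫_0^{4} (3r^2cos(θ)^2 + 6) · r dr dθ.

Inner (r from 0 to 4): 192cos(θ)^2 + 48.
Outer (θ from 0 to 2π): 288π.

Therefore ∮_C P dx + Q dy = 288π.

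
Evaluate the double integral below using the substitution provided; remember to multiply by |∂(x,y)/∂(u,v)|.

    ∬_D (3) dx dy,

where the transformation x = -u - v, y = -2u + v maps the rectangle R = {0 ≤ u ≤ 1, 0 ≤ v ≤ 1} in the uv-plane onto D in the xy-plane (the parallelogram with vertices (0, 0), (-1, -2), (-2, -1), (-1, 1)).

Compute the Jacobian determinant of (x, y) with respect to (u, v):

    ∂(x,y)/∂(u,v) = | -1  -1 | = (-1)(1) - (-1)(-2) = -3.
                   | -2  1 |

Its absolute value is |J| = 3 (the area scaling factor).

Substituting x = -u - v, y = -2u + v into the integrand,

    3 → 3,

so the integral becomes

    ∬_R (3) · |J| du dv = ∫_0^1 ∫_0^1 (9) dv du.

Inner (v): 9.
Outer (u): 9.

Therefore ∬_D (3) dx dy = 9.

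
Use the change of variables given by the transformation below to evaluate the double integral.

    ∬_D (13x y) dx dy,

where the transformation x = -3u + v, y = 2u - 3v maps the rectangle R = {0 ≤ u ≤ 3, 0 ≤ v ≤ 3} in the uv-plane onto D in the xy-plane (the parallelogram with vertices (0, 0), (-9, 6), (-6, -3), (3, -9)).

Compute the Jacobian determinant of (x, y) with respect to (u, v):

    ∂(x,y)/∂(u,v) = | -3  1 | = (-3)(-3) - (1)(2) = 7.
                   | 2  -3 |

Its absolute value is |J| = 7 (the area scaling factor).

Substituting x = -3u + v, y = 2u - 3v into the integrand,

    13x y → -78u^2 + 143u v - 39v^2,

so the integral becomes

    ∬_R (-78u^2 + 143u v - 39v^2) · |J| du dv = ∫_0^3 ∫_0^3 (-546u^2 + 1001u v - 273v^2) dv du.

Inner (v): -1638u^2 + 9009u/2 - 2457.
Outer (u): -7371/4.

Therefore ∬_D (13x y) dx dy = -7371/4.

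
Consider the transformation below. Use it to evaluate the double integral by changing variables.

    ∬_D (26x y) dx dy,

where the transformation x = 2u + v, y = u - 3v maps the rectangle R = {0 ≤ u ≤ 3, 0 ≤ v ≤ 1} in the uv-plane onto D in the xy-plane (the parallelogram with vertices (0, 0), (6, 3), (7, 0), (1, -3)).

Compute the Jacobian determinant of (x, y) with respect to (u, v):

    ∂(x,y)/∂(u,v) = | 2  1 | = (2)(-3) - (1)(1) = -7.
                   | 1  -3 |

Its absolute value is |J| = 7 (the area scaling factor).

Substituting x = 2u + v, y = u - 3v into the integrand,

    26x y → 52u^2 - 130u v - 78v^2,

so the integral becomes

    ∬_R (52u^2 - 130u v - 78v^2) · |J| du dv = ∫_0^3 ∫_0^1 (364u^2 - 910u v - 546v^2) dv du.

Inner (v): 364u^2 - 455u - 182.
Outer (u): 1365/2.

Therefore ∬_D (26x y) dx dy = 1365/2.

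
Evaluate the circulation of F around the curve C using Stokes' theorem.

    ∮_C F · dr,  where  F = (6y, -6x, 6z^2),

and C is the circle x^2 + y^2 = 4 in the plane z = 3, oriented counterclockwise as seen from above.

Let S be the flat disk x^2 + y^2 ≤ 4 in the plane z = 3, with upward unit normal n̂ = ẑ. By Stokes' theorem,

    ∮_C F · dr = ∬_S (∇ × F) · n̂ dS = ∬_D (curl F)_z dA,

where D is the disk x^2 + y^2 ≤ 4.

Compute the curl of F = (6y, -6x, 6z^2):
    (∇ × F)_x = ∂F_z/∂y - ∂F_y/∂z = 0,
    (∇ × F)_y = ∂F_x/∂z - ∂F_z/∂x = 0,
    (∇ × F)_z = ∂F_y/∂x - ∂F_x/∂y = -12.

On z = 3, (curl F)_z = -12.

Convert to polar (x = r cos θ, y = r sin θ, dA = r dr dθ); the integrand becomes -12, so

    ∬_D (curl F)_z dA = ∫_0^{2π} ∫_0^{2} (-12) · r dr dθ.

Inner (r from 0 to 2): -24.
Outer (θ from 0 to 2π): -48π.

Therefore ∮_C F · dr = -48π.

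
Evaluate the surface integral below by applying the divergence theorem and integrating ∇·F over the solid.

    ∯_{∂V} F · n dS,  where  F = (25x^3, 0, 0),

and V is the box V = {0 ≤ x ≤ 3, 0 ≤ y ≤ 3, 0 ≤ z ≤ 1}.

By the divergence theorem,

    ∯_{∂V} F · n dS = ∭_V (∇ · F) dV.

Compute the divergence:
    ∇ · F = ∂F_x/∂x + ∂F_y/∂y + ∂F_z/∂z = 75x^2 + 0 + 0 = 75x^2.

V is a rectangular box, so dV = dx dy dz with 0 ≤ x ≤ 3, 0 ≤ y ≤ 3, 0 ≤ z ≤ 1.

Integrate (75x^2) over V as an iterated integral:

    ∭_V (∇·F) dV = ∫_0^{3} ∫_0^{3} ∫_0^{1} (75x^2) dz dy dx.

Inner (z from 0 to 1): 75x^2.
Middle (y from 0 to 3): 225x^2.
Outer (x from 0 to 3): 2025.

Therefore ∯_{∂V} F · n dS = 2025.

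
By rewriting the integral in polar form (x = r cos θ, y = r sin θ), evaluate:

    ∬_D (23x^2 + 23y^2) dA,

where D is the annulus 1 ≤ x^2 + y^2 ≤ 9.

The region D is 1 ≤ r ≤ 3, 0 ≤ θ ≤ 2π in polar coordinates, where x = r cos(θ), y = r sin(θ), and dA = r dr dθ.

Under the substitution, the integrand becomes 23r^2, so

    ∬_D (23x^2 + 23y^2) dA = ∫_{0}^{2π} ∫_{1}^{3} (23r^2) · r dr dθ.

Inner integral (in r): ∫_{1}^{3} (23r^2) · r dr = 460.

Outer integral (in θ): ∫_{0}^{2π} (460) dθ = 920π.

Therefore ∬_D (23x^2 + 23y^2) dA = 920π.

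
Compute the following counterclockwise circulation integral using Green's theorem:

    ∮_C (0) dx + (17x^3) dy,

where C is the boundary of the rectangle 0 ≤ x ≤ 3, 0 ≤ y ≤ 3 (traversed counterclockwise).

Green's theorem converts the closed line integral into a double integral over the enclosed region D:

    ∮_C P dx + Q dy = ∬_D (∂Q/∂x - ∂P/∂y) dA.

Here P = 0, Q = 17x^3, so

    ∂Q/∂x = 51x^2,    ∂P/∂y = 0,
    ∂Q/∂x - ∂P/∂y = 51x^2.

D is the region 0 ≤ x ≤ 3, 0 ≤ y ≤ 3. Evaluating the double integral:

    ∬_D (51x^2) dA = ∫_0^{3} ∫_0^{3} (51x^2) dy dx.

Inner (y from 0 to 3): 153x^2.
Outer (x from 0 to 3): 1377.

Therefore ∮_C P dx + Q dy = 1377.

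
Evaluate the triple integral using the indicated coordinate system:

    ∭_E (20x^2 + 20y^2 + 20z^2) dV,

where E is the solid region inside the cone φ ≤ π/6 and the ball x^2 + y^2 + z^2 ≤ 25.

In spherical coordinates, x = ρ sin(φ) cos(θ), y = ρ sin(φ) sin(θ), z = ρ cos(φ), and dV = ρ^2 sin(φ) dρ dφ dθ.

The integrand becomes 20ρ^2, so

    ∭_E (20x^2 + 20y^2 + 20z^2) dV = ∫_{0}^{2π} ∫_{0}^{π/6} ∫_{0}^{5} (20ρ^2) · ρ^2 sin(φ) dρ dφ dθ.

Inner (ρ): 12500sin(φ).
Middle (φ): 12500 - 6250sqrt(3).
Outer (θ): 12500π (2 - sqrt(3)).

Therefore the triple integral equals 12500π (2 - sqrt(3)).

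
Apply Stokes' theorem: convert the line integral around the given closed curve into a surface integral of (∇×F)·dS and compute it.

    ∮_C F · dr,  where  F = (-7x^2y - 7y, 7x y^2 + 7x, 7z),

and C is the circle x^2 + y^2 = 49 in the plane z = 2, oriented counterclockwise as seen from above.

Let S be the flat disk x^2 + y^2 ≤ 49 in the plane z = 2, with upward unit normal n̂ = ẑ. By Stokes' theorem,

    ∮_C F · dr = ∬_S (∇ × F) · n̂ dS = ∬_D (curl F)_z dA,

where D is the disk x^2 + y^2 ≤ 49.

Compute the curl of F = (-7x^2y - 7y, 7x y^2 + 7x, 7z):
    (∇ × F)_x = ∂F_z/∂y - ∂F_y/∂z = 0,
    (∇ × F)_y = ∂F_x/∂z - ∂F_z/∂x = 0,
    (∇ × F)_z = ∂F_y/∂x - ∂F_x/∂y = 7x^2 + 7y^2 + 14.

On z = 2, (curl F)_z = 7x^2 + 7y^2 + 14.

Convert to polar (x = r cos θ, y = r sin θ, dA = r dr dθ); the integrand becomes 7r^2 + 14, so

    ∬_D (curl F)_z dA = ∫_0^{2π} ∫_0^{7} (7r^2 + 14) · r dr dθ.

Inner (r from 0 to 7): 18179/4.
Outer (θ from 0 to 2π): 18179π/2.

Therefore ∮_C F · dr = 18179π/2.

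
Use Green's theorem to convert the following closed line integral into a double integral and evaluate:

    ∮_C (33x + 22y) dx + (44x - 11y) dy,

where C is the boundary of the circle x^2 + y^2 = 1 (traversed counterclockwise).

Green's theorem converts the closed line integral into a double integral over the enclosed region D:

    ∮_C P dx + Q dy = ∬_D (∂Q/∂x - ∂P/∂y) dA.

Here P = 33x + 22y, Q = 44x - 11y, so

    ∂Q/∂x = 44,    ∂P/∂y = 22,
    ∂Q/∂x - ∂P/∂y = 22.

D is the region x^2 + y^2 ≤ 1. Evaluating the double integral:

In polar coordinates (x = r cos θ, y = r sin θ, dA = r dr dθ) the integrand becomes 22, so

    ∬_D (22) dA = ∫_0^{2π} ∫_0^{1} (22) · r dr dθ.

Inner (r from 0 to 1): 11.
Outer (θ from 0 to 2π): 22π.

Therefore ∮_C P dx + Q dy = 22π.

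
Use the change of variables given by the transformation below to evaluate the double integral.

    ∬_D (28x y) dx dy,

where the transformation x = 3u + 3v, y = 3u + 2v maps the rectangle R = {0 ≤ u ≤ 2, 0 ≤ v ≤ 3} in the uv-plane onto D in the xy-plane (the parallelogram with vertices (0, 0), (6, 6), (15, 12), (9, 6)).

Compute the Jacobian determinant of (x, y) with respect to (u, v):

    ∂(x,y)/∂(u,v) = | 3  3 | = (3)(2) - (3)(3) = -3.
                   | 3  2 |

Its absolute value is |J| = 3 (the area scaling factor).

Substituting x = 3u + 3v, y = 3u + 2v into the integrand,

    28x y → 252u^2 + 420u v + 168v^2,

so the integral becomes

    ∬_R (252u^2 + 420u v + 168v^2) · |J| du dv = ∫_0^2 ∫_0^3 (756u^2 + 1260u v + 504v^2) dv du.

Inner (v): 2268u^2 + 5670u + 4536.
Outer (u): 26460.

Therefore ∬_D (28x y) dx dy = 26460.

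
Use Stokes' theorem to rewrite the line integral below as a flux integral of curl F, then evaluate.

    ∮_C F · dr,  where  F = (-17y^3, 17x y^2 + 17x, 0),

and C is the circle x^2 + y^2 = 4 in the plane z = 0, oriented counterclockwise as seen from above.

Let S be the flat disk x^2 + y^2 ≤ 4 in the plane z = 0, with upward unit normal n̂ = ẑ. By Stokes' theorem,

    ∮_C F · dr = ∬_S (∇ × F) · n̂ dS = ∬_D (curl F)_z dA,

where D is the disk x^2 + y^2 ≤ 4.

Compute the curl of F = (-17y^3, 17x y^2 + 17x, 0):
    (∇ × F)_x = ∂F_z/∂y - ∂F_y/∂z = 0,
    (∇ × F)_y = ∂F_x/∂z - ∂F_z/∂x = 0,
    (∇ × F)_z = ∂F_y/∂x - ∂F_x/∂y = 68y^2 + 17.

On z = 0, (curl F)_z = 68y^2 + 17.

Convert to polar (x = r cos θ, y = r sin θ, dA = r dr dθ); the integrand becomes 68r^2sin(θ)^2 + 17, so

    ∬_D (curl F)_z dA = ∫_0^{2π} ∫_0^{2} (68r^2sin(θ)^2 + 17) · r dr dθ.

Inner (r from 0 to 2): 272sin(θ)^2 + 34.
Outer (θ from 0 to 2π): 340π.

Therefore ∮_C F · dr = 340π.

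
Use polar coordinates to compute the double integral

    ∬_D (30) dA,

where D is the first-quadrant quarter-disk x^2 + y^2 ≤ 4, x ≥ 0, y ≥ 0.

The region D is 0 ≤ r ≤ 2, 0 ≤ θ ≤ π/2 in polar coordinates, where x = r cos(θ), y = r sin(θ), and dA = r dr dθ.

Under the substitution, the integrand becomes 30, so

    ∬_D (30) dA = ∫_{0}^{π/2} ∫_{0}^{2} (30) · r dr dθ.

Inner integral (in r): ∫_{0}^{2} (30) · r dr = 60.

Outer integral (in θ): ∫_{0}^{π/2} (60) dθ = 30π.

Therefore ∬_D (30) dA = 30π.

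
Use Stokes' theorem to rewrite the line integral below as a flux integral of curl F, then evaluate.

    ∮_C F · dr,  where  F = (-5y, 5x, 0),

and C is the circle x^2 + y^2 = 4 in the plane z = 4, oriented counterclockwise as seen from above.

Let S be the flat disk x^2 + y^2 ≤ 4 in the plane z = 4, with upward unit normal n̂ = ẑ. By Stokes' theorem,

    ∮_C F · dr = ∬_S (∇ × F) · n̂ dS = ∬_D (curl F)_z dA,

where D is the disk x^2 + y^2 ≤ 4.

Compute the curl of F = (-5y, 5x, 0):
    (∇ × F)_x = ∂F_z/∂y - ∂F_y/∂z = 0,
    (∇ × F)_y = ∂F_x/∂z - ∂F_z/∂x = 0,
    (∇ × F)_z = ∂F_y/∂x - ∂F_x/∂y = 10.

On z = 4, (curl F)_z = 10.

Convert to polar (x = r cos θ, y = r sin θ, dA = r dr dθ); the integrand becomes 10, so

    ∬_D (curl F)_z dA = ∫_0^{2π} ∫_0^{2} (10) · r dr dθ.

Inner (r from 0 to 2): 20.
Outer (θ from 0 to 2π): 40π.

Therefore ∮_C F · dr = 40π.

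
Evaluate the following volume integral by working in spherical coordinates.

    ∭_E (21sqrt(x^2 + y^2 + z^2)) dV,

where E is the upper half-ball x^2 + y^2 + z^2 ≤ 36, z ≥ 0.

In spherical coordinates, x = ρ sin(φ) cos(θ), y = ρ sin(φ) sin(θ), z = ρ cos(φ), and dV = ρ^2 sin(φ) dρ dφ dθ.

The integrand becomes 21ρ, so

    ∭_E (21sqrt(x^2 + y^2 + z^2)) dV = ∫_{0}^{2π} ∫_{0}^{π/2} ∫_{0}^{6} (21ρ) · ρ^2 sin(φ) dρ dφ dθ.

Inner (ρ): 6804sin(φ).
Middle (φ): 6804.
Outer (θ): 13608π.

Therefore the triple integral equals 13608π.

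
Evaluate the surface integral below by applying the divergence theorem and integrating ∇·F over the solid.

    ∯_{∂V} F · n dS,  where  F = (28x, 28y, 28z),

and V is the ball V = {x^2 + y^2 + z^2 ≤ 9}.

By the divergence theorem,

    ∯_{∂V} F · n dS = ∭_V (∇ · F) dV.

Compute the divergence:
    ∇ · F = ∂F_x/∂x + ∂F_y/∂y + ∂F_z/∂z = 28 + 28 + 28 = 84.

In spherical coordinates, x = ρ sin(φ) cos(θ), y = ρ sin(φ) sin(θ), z = ρ cos(φ), dV = ρ^2 sin(φ) dρ dφ dθ, with 0 ≤ ρ ≤ 3, 0 ≤ φ ≤ π, 0 ≤ θ ≤ 2π.

The integrand, after substitution and multiplying by the volume element, becomes (84) · ρ^2 sin(φ), so

    ∭_V (∇·F) dV = ∫_0^{2π} ∫_0^{π} ∫_0^{3} (84) · ρ^2 sin(φ) dρ dφ dθ.

Inner (ρ from 0 to 3): 756sin(φ).
Middle (φ from 0 to π): 1512.
Outer (θ from 0 to 2π): 3024π.

Therefore ∯_{∂V} F · n dS = 3024π.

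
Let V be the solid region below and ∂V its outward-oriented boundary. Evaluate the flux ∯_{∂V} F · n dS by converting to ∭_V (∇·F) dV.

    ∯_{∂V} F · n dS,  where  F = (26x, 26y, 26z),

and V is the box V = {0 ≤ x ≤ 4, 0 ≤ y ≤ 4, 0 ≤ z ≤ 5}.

By the divergence theorem,

    ∯_{∂V} F · n dS = ∭_V (∇ · F) dV.

Compute the divergence:
    ∇ · F = ∂F_x/∂x + ∂F_y/∂y + ∂F_z/∂z = 26 + 26 + 26 = 78.

V is a rectangular box, so dV = dx dy dz with 0 ≤ x ≤ 4, 0 ≤ y ≤ 4, 0 ≤ z ≤ 5.

Integrate (78) over V as an iterated integral:

    ∭_V (∇·F) dV = ∫_0^{4} ∫_0^{4} ∫_0^{5} (78) dz dy dx.

Inner (z from 0 to 5): 390.
Middle (y from 0 to 4): 1560.
Outer (x from 0 to 4): 6240.

Therefore ∯_{∂V} F · n dS = 6240.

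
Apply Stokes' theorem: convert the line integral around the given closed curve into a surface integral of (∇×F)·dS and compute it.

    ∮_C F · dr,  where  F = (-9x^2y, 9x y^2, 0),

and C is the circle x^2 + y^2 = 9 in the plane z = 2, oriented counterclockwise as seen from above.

Let S be the flat disk x^2 + y^2 ≤ 9 in the plane z = 2, with upward unit normal n̂ = ẑ. By Stokes' theorem,

    ∮_C F · dr = ∬_S (∇ × F) · n̂ dS = ∬_D (curl F)_z dA,

where D is the disk x^2 + y^2 ≤ 9.

Compute the curl of F = (-9x^2y, 9x y^2, 0):
    (∇ × F)_x = ∂F_z/∂y - ∂F_y/∂z = 0,
    (∇ × F)_y = ∂F_x/∂z - ∂F_z/∂x = 0,
    (∇ × F)_z = ∂F_y/∂x - ∂F_x/∂y = 9x^2 + 9y^2.

On z = 2, (curl F)_z = 9x^2 + 9y^2.

Convert to polar (x = r cos θ, y = r sin θ, dA = r dr dθ); the integrand becomes 9r^2, so

    ∬_D (curl F)_z dA = ∫_0^{2π} ∫_0^{3} (9r^2) · r dr dθ.

Inner (r from 0 to 3): 729/4.
Outer (θ from 0 to 2π): 729π/2.

Therefore ∮_C F · dr = 729π/2.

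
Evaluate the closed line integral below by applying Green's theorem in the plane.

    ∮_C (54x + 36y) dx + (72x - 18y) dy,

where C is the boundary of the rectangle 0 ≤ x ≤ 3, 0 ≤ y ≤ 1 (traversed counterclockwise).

Green's theorem converts the closed line integral into a double integral over the enclosed region D:

    ∮_C P dx + Q dy = ∬_D (∂Q/∂x - ∂P/∂y) dA.

Here P = 54x + 36y, Q = 72x - 18y, so

    ∂Q/∂x = 72,    ∂P/∂y = 36,
    ∂Q/∂x - ∂P/∂y = 36.

D is the region 0 ≤ x ≤ 3, 0 ≤ y ≤ 1. Evaluating the double integral:

    ∬_D (36) dA = ∫_0^{3} ∫_0^{1} (36) dy dx.

Inner (y from 0 to 1): 36.
Outer (x from 0 to 3): 108.

Therefore ∮_C P dx + Q dy = 108.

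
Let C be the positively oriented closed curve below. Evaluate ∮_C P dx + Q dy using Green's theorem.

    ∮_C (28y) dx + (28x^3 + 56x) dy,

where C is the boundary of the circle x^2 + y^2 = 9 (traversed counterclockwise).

Green's theorem converts the closed line integral into a double integral over the enclosed region D:

    ∮_C P dx + Q dy = ∬_D (∂Q/∂x - ∂P/∂y) dA.

Here P = 28y, Q = 28x^3 + 56x, so

    ∂Q/∂x = 84x^2 + 56,    ∂P/∂y = 28,
    ∂Q/∂x - ∂P/∂y = 84x^2 + 28.

D is the region x^2 + y^2 ≤ 9. Evaluating the double integral:

In polar coordinates (x = r cos θ, y = r sin θ, dA = r dr dθ) the integrand becomes 84r^2cos(θ)^2 + 28, so

    ∬_D (84x^2 + 28) dA = ∫_0^{2π} ∫_0^{3} (84r^2cos(θ)^2 + 28) · r dr dθ.

Inner (r from 0 to 3): 1701cos(θ)^2 + 126.
Outer (θ from 0 to 2π): 1953π.

Therefore ∮_C P dx + Q dy = 1953π.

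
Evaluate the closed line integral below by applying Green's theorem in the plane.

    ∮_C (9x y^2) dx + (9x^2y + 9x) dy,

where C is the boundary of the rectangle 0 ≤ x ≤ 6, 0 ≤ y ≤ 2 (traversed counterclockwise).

Green's theorem converts the closed line integral into a double integral over the enclosed region D:

    ∮_C P dx + Q dy = ∬_D (∂Q/∂x - ∂P/∂y) dA.

Here P = 9x y^2, Q = 9x^2y + 9x, so

    ∂Q/∂x = 18x y + 9,    ∂P/∂y = 18x y,
    ∂Q/∂x - ∂P/∂y = 9.

D is the region 0 ≤ x ≤ 6, 0 ≤ y ≤ 2. Evaluating the double integral:

    ∬_D (9) dA = ∫_0^{6} ∫_0^{2} (9) dy dx.

Inner (y from 0 to 2): 18.
Outer (x from 0 to 6): 108.

Therefore ∮_C P dx + Q dy = 108.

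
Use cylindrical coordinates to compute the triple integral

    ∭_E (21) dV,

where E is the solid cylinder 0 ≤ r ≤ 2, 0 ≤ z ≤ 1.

In cylindrical coordinates, x = r cos(θ), y = r sin(θ), z = z, and dV = r dr dθ dz.

The integrand becomes 21, so

    ∭_E (21) dV = ∫_{0}^{2π} ∫_{0}^{2} ∫_{0}^{1} (21) · r dz dr dθ.

Inner (z): 21r.
Middle (r from 0 to 2): 42.
Outer (θ): 84π.

Therefore the triple integral equals 84π.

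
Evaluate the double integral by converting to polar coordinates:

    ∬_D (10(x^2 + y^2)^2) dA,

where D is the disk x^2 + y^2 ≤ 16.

The region D is 0 ≤ r ≤ 4, 0 ≤ θ ≤ 2π in polar coordinates, where x = r cos(θ), y = r sin(θ), and dA = r dr dθ.

Under the substitution, the integrand becomes 10r^4, so

    ∬_D (10(x^2 + y^2)^2) dA = ∫_{0}^{2π} ∫_{0}^{4} (10r^4) · r dr dθ.

Inner integral (in r): ∫_{0}^{4} (10r^4) · r dr = 20480/3.

Outer integral (in θ): ∫_{0}^{2π} (20480/3) dθ = 40960π/3.

Therefore ∬_D (10(x^2 + y^2)^2) dA = 40960π/3.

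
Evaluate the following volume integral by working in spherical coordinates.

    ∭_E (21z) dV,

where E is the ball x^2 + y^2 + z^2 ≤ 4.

In spherical coordinates, x = ρ sin(φ) cos(θ), y = ρ sin(φ) sin(θ), z = ρ cos(φ), and dV = ρ^2 sin(φ) dρ dφ dθ.

The integrand becomes 21ρ cos(φ), so

    ∭_E (21z) dV = ∫_{0}^{2π} ∫_{0}^{π} ∫_{0}^{2} (21ρ cos(φ)) · ρ^2 sin(φ) dρ dφ dθ.

Inner (ρ): 42sin(2φ).
Middle (φ): 0.
Outer (θ): 0.

Therefore the triple integral equals 0.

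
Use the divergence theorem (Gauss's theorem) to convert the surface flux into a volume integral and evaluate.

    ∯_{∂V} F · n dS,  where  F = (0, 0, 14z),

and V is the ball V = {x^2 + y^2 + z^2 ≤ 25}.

By the divergence theorem,

    ∯_{∂V} F · n dS = ∭_V (∇ · F) dV.

Compute the divergence:
    ∇ · F = ∂F_x/∂x + ∂F_y/∂y + ∂F_z/∂z = 0 + 0 + 14 = 14.

In spherical coordinates, x = ρ sin(φ) cos(θ), y = ρ sin(φ) sin(θ), z = ρ cos(φ), dV = ρ^2 sin(φ) dρ dφ dθ, with 0 ≤ ρ ≤ 5, 0 ≤ φ ≤ π, 0 ≤ θ ≤ 2π.

The integrand, after substitution and multiplying by the volume element, becomes (14) · ρ^2 sin(φ), so

    ∭_V (∇·F) dV = ∫_0^{2π} ∫_0^{π} ∫_0^{5} (14) · ρ^2 sin(φ) dρ dφ dθ.

Inner (ρ from 0 to 5): 1750sin(φ)/3.
Middle (φ from 0 to π): 3500/3.
Outer (θ from 0 to 2π): 7000π/3.

Therefore ∯_{∂V} F · n dS = 7000π/3.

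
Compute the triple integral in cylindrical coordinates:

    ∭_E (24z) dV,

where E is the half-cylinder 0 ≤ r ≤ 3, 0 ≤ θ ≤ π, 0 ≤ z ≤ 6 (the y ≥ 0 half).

In cylindrical coordinates, x = r cos(θ), y = r sin(θ), z = z, and dV = r dr dθ dz.

The integrand becomes 24z, so

    ∭_E (24z) dV = ∫_{0}^{π} ∫_{0}^{3} ∫_{0}^{6} (24z) · r dz dr dθ.

Inner (z): 432r.
Middle (r from 0 to 3): 1944.
Outer (θ): 1944π.

Therefore the triple integral equals 1944π.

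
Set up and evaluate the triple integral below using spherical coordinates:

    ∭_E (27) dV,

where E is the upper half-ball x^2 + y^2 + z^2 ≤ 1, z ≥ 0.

In spherical coordinates, x = ρ sin(φ) cos(θ), y = ρ sin(φ) sin(θ), z = ρ cos(φ), and dV = ρ^2 sin(φ) dρ dφ dθ.

The integrand becomes 27, so

    ∭_E (27) dV = ∫_{0}^{2π} ∫_{0}^{π/2} ∫_{0}^{1} (27) · ρ^2 sin(φ) dρ dφ dθ.

Inner (ρ): 9sin(φ).
Middle (φ): 9.
Outer (θ): 18π.

Therefore the triple integral equals 18π.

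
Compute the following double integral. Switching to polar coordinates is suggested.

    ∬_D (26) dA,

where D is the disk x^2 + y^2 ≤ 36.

The region D is 0 ≤ r ≤ 6, 0 ≤ θ ≤ 2π in polar coordinates, where x = r cos(θ), y = r sin(θ), and dA = r dr dθ.

Under the substitution, the integrand becomes 26, so

    ∬_D (26) dA = ∫_{0}^{2π} ∫_{0}^{6} (26) · r dr dθ.

Inner integral (in r): ∫_{0}^{6} (26) · r dr = 468.

Outer integral (in θ): ∫_{0}^{2π} (468) dθ = 936π.

Therefore ∬_D (26) dA = 936π.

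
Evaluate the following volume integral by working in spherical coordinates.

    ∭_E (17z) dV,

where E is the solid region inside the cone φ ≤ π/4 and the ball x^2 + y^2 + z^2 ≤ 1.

In spherical coordinates, x = ρ sin(φ) cos(θ), y = ρ sin(φ) sin(θ), z = ρ cos(φ), and dV = ρ^2 sin(φ) dρ dφ dθ.

The integrand becomes 17ρ cos(φ), so

    ∭_E (17z) dV = ∫_{0}^{2π} ∫_{0}^{π/4} ∫_{0}^{1} (17ρ cos(φ)) · ρ^2 sin(φ) dρ dφ dθ.

Inner (ρ): 17sin(2φ)/8.
Middle (φ): 17/16.
Outer (θ): 17π/8.

Therefore the triple integral equals 17π/8.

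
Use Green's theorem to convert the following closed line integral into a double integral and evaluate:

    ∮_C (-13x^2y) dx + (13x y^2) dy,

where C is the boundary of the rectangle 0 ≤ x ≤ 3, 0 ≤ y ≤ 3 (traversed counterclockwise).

Green's theorem converts the closed line integral into a double integral over the enclosed region D:

    ∮_C P dx + Q dy = ∬_D (∂Q/∂x - ∂P/∂y) dA.

Here P = -13x^2y, Q = 13x y^2, so

    ∂Q/∂x = 13y^2,    ∂P/∂y = -13x^2,
    ∂Q/∂x - ∂P/∂y = 13x^2 + 13y^2.

D is the region 0 ≤ x ≤ 3, 0 ≤ y ≤ 3. Evaluating the double integral:

    ∬_D (13x^2 + 13y^2) dA = ∫_0^{3} ∫_0^{3} (13x^2 + 13y^2) dy dx.

Inner (y from 0 to 3): 39x^2 + 117.
Outer (x from 0 to 3): 702.

Therefore ∮_C P dx + Q dy = 702.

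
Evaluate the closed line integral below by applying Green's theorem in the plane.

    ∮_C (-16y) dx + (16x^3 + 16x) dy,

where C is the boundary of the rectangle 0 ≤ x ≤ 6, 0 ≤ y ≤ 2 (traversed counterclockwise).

Green's theorem converts the closed line integral into a double integral over the enclosed region D:

    ∮_C P dx + Q dy = ∬_D (∂Q/∂x - ∂P/∂y) dA.

Here P = -16y, Q = 16x^3 + 16x, so

    ∂Q/∂x = 48x^2 + 16,    ∂P/∂y = -16,
    ∂Q/∂x - ∂P/∂y = 48x^2 + 32.

D is the region 0 ≤ x ≤ 6, 0 ≤ y ≤ 2. Evaluating the double integral:

    ∬_D (48x^2 + 32) dA = ∫_0^{6} ∫_0^{2} (48x^2 + 32) dy dx.

Inner (y from 0 to 2): 96x^2 + 64.
Outer (x from 0 to 6): 7296.

Therefore ∮_C P dx + Q dy = 7296.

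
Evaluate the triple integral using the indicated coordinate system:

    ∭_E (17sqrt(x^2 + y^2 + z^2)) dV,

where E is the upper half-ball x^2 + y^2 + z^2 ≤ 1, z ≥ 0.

In spherical coordinates, x = ρ sin(φ) cos(θ), y = ρ sin(φ) sin(θ), z = ρ cos(φ), and dV = ρ^2 sin(φ) dρ dφ dθ.

The integrand becomes 17ρ, so

    ∭_E (17sqrt(x^2 + y^2 + z^2)) dV = ∫_{0}^{2π} ∫_{0}^{π/2} ∫_{0}^{1} (17ρ) · ρ^2 sin(φ) dρ dφ dθ.

Inner (ρ): 17sin(φ)/4.
Middle (φ): 17/4.
Outer (θ): 17π/2.

Therefore the triple integral equals 17π/2.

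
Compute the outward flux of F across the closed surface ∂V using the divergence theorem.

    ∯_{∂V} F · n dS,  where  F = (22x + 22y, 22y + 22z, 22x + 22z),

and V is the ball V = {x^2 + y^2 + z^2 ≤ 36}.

By the divergence theorem,

    ∯_{∂V} F · n dS = ∭_V (∇ · F) dV.

Compute the divergence:
    ∇ · F = ∂F_x/∂x + ∂F_y/∂y + ∂F_z/∂z = 22 + 22 + 22 = 66.

In spherical coordinates, x = ρ sin(φ) cos(θ), y = ρ sin(φ) sin(θ), z = ρ cos(φ), dV = ρ^2 sin(φ) dρ dφ dθ, with 0 ≤ ρ ≤ 6, 0 ≤ φ ≤ π, 0 ≤ θ ≤ 2π.

The integrand, after substitution and multiplying by the volume element, becomes (66) · ρ^2 sin(φ), so

    ∭_V (∇·F) dV = ∫_0^{2π} ∫_0^{π} ∫_0^{6} (66) · ρ^2 sin(φ) dρ dφ dθ.

Inner (ρ from 0 to 6): 4752sin(φ).
Middle (φ from 0 to π): 9504.
Outer (θ from 0 to 2π): 19008π.

Therefore ∯_{∂V} F · n dS = 19008π.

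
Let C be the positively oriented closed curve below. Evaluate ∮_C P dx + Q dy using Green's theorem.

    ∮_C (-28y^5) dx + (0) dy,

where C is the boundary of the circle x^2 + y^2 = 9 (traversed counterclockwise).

Green's theorem converts the closed line integral into a double integral over the enclosed region D:

    ∮_C P dx + Q dy = ∬_D (∂Q/∂x - ∂P/∂y) dA.

Here P = -28y^5, Q = 0, so

    ∂Q/∂x = 0,    ∂P/∂y = -140y^4,
    ∂Q/∂x - ∂P/∂y = 140y^4.

D is the region x^2 + y^2 ≤ 9. Evaluating the double integral:

In polar coordinates (x = r cos θ, y = r sin θ, dA = r dr dθ) the integrand becomes 140r^4sin(θ)^4, so

    ∬_D (140y^4) dA = ∫_0^{2π} ∫_0^{3} (140r^4sin(θ)^4) · r dr dθ.

Inner (r from 0 to 3): 17010sin(θ)^4.
Outer (θ from 0 to 2π): 25515π/2.

Therefore ∮_C P dx + Q dy = 25515π/2.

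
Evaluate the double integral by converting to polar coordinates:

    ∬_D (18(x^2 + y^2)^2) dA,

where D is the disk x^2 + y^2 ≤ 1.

The region D is 0 ≤ r ≤ 1, 0 ≤ θ ≤ 2π in polar coordinates, where x = r cos(θ), y = r sin(θ), and dA = r dr dθ.

Under the substitution, the integrand becomes 18r^4, so

    ∬_D (18(x^2 + y^2)^2) dA = ∫_{0}^{2π} ∫_{0}^{1} (18r^4) · r dr dθ.

Inner integral (in r): ∫_{0}^{1} (18r^4) · r dr = 3.

Outer integral (in θ): ∫_{0}^{2π} (3) dθ = 6π.

Therefore ∬_D (18(x^2 + y^2)^2) dA = 6π.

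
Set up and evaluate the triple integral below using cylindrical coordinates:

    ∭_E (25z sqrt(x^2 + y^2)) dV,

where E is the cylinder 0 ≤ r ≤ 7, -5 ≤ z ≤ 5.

In cylindrical coordinates, x = r cos(θ), y = r sin(θ), z = z, and dV = r dr dθ dz.

The integrand becomes 25r z, so

    ∭_E (25z sqrt(x^2 + y^2)) dV = ∫_{0}^{2π} ∫_{0}^{7} ∫_{-5}^{5} (25r z) · r dz dr dθ.

Inner (z): 0.
Middle (r from 0 to 7): 0.
Outer (θ): 0.

Therefore the triple integral equals 0.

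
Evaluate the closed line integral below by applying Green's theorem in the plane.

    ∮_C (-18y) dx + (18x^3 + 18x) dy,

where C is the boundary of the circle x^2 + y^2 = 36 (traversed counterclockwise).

Green's theorem converts the closed line integral into a double integral over the enclosed region D:

    ∮_C P dx + Q dy = ∬_D (∂Q/∂x - ∂P/∂y) dA.

Here P = -18y, Q = 18x^3 + 18x, so

    ∂Q/∂x = 54x^2 + 18,    ∂P/∂y = -18,
    ∂Q/∂x - ∂P/∂y = 54x^2 + 36.

D is the region x^2 + y^2 ≤ 36. Evaluating the double integral:

In polar coordinates (x = r cos θ, y = r sin θ, dA = r dr dθ) the integrand becomes 54r^2cos(θ)^2 + 36, so

    ∬_D (54x^2 + 36) dA = ∫_0^{2π} ∫_0^{6} (54r^2cos(θ)^2 + 36) · r dr dθ.

Inner (r from 0 to 6): 17496cos(θ)^2 + 648.
Outer (θ from 0 to 2π): 18792π.

Therefore ∮_C P dx + Q dy = 18792π.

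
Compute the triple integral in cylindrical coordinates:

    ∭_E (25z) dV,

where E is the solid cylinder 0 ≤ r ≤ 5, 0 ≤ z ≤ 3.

In cylindrical coordinates, x = r cos(θ), y = r sin(θ), z = z, and dV = r dr dθ dz.

The integrand becomes 25z, so

    ∭_E (25z) dV = ∫_{0}^{2π} ∫_{0}^{5} ∫_{0}^{3} (25z) · r dz dr dθ.

Inner (z): 225r/2.
Middle (r from 0 to 5): 5625/4.
Outer (θ): 5625π/2.

Therefore the triple integral equals 5625π/2.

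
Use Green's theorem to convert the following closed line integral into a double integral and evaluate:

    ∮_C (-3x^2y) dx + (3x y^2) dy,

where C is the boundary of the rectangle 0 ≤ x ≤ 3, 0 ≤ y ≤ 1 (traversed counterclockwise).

Green's theorem converts the closed line integral into a double integral over the enclosed region D:

    ∮_C P dx + Q dy = ∬_D (∂Q/∂x - ∂P/∂y) dA.

Here P = -3x^2y, Q = 3x y^2, so

    ∂Q/∂x = 3y^2,    ∂P/∂y = -3x^2,
    ∂Q/∂x - ∂P/∂y = 3x^2 + 3y^2.

D is the region 0 ≤ x ≤ 3, 0 ≤ y ≤ 1. Evaluating the double integral:

    ∬_D (3x^2 + 3y^2) dA = ∫_0^{3} ∫_0^{1} (3x^2 + 3y^2) dy dx.

Inner (y from 0 to 1): 3x^2 + 1.
Outer (x from 0 to 3): 30.

Therefore ∮_C P dx + Q dy = 30.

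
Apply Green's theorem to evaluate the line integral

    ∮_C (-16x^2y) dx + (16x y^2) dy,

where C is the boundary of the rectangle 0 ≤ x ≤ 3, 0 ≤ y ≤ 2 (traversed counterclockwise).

Green's theorem converts the closed line integral into a double integral over the enclosed region D:

    ∮_C P dx + Q dy = ∬_D (∂Q/∂x - ∂P/∂y) dA.

Here P = -16x^2y, Q = 16x y^2, so

    ∂Q/∂x = 16y^2,    ∂P/∂y = -16x^2,
    ∂Q/∂x - ∂P/∂y = 16x^2 + 16y^2.

D is the region 0 ≤ x ≤ 3, 0 ≤ y ≤ 2. Evaluating the double integral:

    ∬_D (16x^2 + 16y^2) dA = ∫_0^{3} ∫_0^{2} (16x^2 + 16y^2) dy dx.

Inner (y from 0 to 2): 32x^2 + 128/3.
Outer (x from 0 to 3): 416.

Therefore ∮_C P dx + Q dy = 416.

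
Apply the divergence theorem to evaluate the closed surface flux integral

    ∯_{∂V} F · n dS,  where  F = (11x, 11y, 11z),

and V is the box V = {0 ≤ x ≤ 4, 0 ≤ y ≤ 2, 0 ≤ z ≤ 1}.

By the divergence theorem,

    ∯_{∂V} F · n dS = ∭_V (∇ · F) dV.

Compute the divergence:
    ∇ · F = ∂F_x/∂x + ∂F_y/∂y + ∂F_z/∂z = 11 + 11 + 11 = 33.

V is a rectangular box, so dV = dx dy dz with 0 ≤ x ≤ 4, 0 ≤ y ≤ 2, 0 ≤ z ≤ 1.

Integrate (33) over V as an iterated integral:

    ∭_V (∇·F) dV = ∫_0^{4} ∫_0^{2} ∫_0^{1} (33) dz dy dx.

Inner (z from 0 to 1): 33.
Middle (y from 0 to 2): 66.
Outer (x from 0 to 4): 264.

Therefore ∯_{∂V} F · n dS = 264.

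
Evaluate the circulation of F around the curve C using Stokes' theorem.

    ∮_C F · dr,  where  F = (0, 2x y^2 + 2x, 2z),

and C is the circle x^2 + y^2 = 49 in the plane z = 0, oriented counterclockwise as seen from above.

Let S be the flat disk x^2 + y^2 ≤ 49 in the plane z = 0, with upward unit normal n̂ = ẑ. By Stokes' theorem,

    ∮_C F · dr = ∬_S (∇ × F) · n̂ dS = ∬_D (curl F)_z dA,

where D is the disk x^2 + y^2 ≤ 49.

Compute the curl of F = (0, 2x y^2 + 2x, 2z):
    (∇ × F)_x = ∂F_z/∂y - ∂F_y/∂z = 0,
    (∇ × F)_y = ∂F_x/∂z - ∂F_z/∂x = 0,
    (∇ × F)_z = ∂F_y/∂x - ∂F_x/∂y = 2y^2 + 2.

On z = 0, (curl F)_z = 2y^2 + 2.

Convert to polar (x = r cos θ, y = r sin θ, dA = r dr dθ); the integrand becomes 2r^2sin(θ)^2 + 2, so

    ∬_D (curl F)_z dA = ∫_0^{2π} ∫_0^{7} (2r^2sin(θ)^2 + 2) · r dr dθ.

Inner (r from 0 to 7): 2401sin(θ)^2/2 + 49.
Outer (θ from 0 to 2π): 2597π/2.

Therefore ∮_C F · dr = 2597π/2.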